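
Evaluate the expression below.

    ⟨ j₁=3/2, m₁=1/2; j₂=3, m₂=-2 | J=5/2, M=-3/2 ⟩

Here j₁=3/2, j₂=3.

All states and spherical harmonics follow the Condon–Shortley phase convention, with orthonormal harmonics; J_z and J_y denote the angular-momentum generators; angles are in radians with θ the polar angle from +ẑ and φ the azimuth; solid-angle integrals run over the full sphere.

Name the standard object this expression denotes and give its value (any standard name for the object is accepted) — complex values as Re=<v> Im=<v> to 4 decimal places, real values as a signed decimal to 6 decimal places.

Clebsch–Gordan coefficient, +√(1/14) ≈ +0.267261

This is a Clebsch–Gordan (vector-coupling) coefficient.
j₁+j₂−J=2  J+j₁−j₂=1  J−j₁+j₂=4  j₁+j₂+J+1=8
(j₁±m₁, j₂±m₂, J±M) = (2,1,1,5,1,4)
P² = 288/7
sum k=0..1:
  [0] +1/12 = 1/12
  [1] −1/24 = -1/24
S = 1/24
C² = P²·S² = 1/14 ; C = +0.267261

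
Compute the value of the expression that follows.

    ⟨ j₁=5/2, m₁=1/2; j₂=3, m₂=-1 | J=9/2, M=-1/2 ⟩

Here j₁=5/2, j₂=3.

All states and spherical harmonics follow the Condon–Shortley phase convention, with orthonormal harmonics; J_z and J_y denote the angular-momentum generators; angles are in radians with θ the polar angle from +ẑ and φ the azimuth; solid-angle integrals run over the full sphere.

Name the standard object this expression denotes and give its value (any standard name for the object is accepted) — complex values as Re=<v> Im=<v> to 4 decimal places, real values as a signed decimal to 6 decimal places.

Clebsch–Gordan coefficient, +√(160/693) ≈ +0.480500

This is a Clebsch–Gordan (vector-coupling) coefficient.
√[10·1!4!5!/11! · 3!2!2!4!4!5!] = √(92160/77)
  +(−1)^0/∏(0,1,2,2,2,3)! = 1/48  (running 1/48)
  +(−1)^1/∏(1,0,1,1,3,4)! = -1/144  (running 1/72)
⟨..|..⟩ = √(92160/77)·(1/72) = +0.480500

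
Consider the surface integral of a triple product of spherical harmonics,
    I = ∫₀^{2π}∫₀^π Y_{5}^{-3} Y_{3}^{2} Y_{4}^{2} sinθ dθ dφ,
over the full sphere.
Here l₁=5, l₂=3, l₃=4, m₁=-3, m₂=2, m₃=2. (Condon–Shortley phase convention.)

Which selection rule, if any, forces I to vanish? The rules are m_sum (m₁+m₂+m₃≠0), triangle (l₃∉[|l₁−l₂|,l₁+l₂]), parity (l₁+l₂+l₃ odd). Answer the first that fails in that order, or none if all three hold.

m_sum

azimuthal sum: -3 + 2 + 2 = 1  ✗
2 ≤ 4 ≤ 8 (triangle on l)
L = 5 + 3 + 4 = 12 (even)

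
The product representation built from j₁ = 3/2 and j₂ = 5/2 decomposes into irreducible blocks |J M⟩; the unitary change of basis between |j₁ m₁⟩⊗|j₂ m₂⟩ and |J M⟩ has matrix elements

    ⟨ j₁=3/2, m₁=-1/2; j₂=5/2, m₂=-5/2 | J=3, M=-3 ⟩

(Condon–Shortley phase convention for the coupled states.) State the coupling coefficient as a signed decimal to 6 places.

j₁+j₂−J=1  J+j₁−j₂=2  J−j₁+j₂=4  j₁+j₂+J+1=8
(j₁±m₁, j₂±m₂, J±M) = (1,2,0,5,0,6)
P² = 1440
sum k=0..0:
  [0] +1/48 = 1/48
S = 1/48
C² = P²·S² = 5/8 ; C = +0.790569

+√(5/8) ≈ +0.790569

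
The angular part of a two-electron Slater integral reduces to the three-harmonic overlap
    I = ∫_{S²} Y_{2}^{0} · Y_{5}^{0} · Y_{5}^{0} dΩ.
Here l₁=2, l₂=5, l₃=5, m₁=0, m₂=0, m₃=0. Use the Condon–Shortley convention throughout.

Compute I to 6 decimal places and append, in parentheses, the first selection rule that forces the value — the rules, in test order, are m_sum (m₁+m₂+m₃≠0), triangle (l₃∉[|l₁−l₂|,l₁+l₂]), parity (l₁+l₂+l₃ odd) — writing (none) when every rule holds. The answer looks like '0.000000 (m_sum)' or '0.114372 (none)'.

0.161739 (none)

Checks pass: Σm=0; 12 even; l₃=5∈[3,7].
(2·2+1)(2·5+1)(2·5+1) = 605
Δ: 2! 2! 8! / 13! → 1/38610
sum: t=0:+1/2880 t=1:−1/576 t=2:+1/2880 = -1/960
3j²(2 5 5; 0 0 0) = Δ·Π!·Σ² = 10/429  (sign +1)
(m-triple is (0,0,0) — same symbol as above.)
combine: 4πI² = 605·10/429·10/429 = 500/1521
take √, sign +1: I = 0.16173926
No selection rule forces the value: the integral is nonzero (none).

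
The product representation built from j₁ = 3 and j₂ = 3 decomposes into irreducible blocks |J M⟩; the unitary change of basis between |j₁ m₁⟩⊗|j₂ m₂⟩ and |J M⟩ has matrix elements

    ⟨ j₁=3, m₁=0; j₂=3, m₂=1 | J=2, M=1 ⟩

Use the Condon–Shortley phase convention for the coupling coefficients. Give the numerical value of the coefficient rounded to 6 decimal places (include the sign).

√[5·4!2!2!/9! · 3!3!4!2!3!1!] = √(96/7)
  +(−1)^2/∏(2,2,1,2,1,0)! = 1/8  (running 1/8)
  +(−1)^3/∏(3,1,0,1,2,1)! = -1/12  (running 1/24)
⟨..|..⟩ = √(96/7)·(1/24) = +0.154303

+√(1/42) = +0.154303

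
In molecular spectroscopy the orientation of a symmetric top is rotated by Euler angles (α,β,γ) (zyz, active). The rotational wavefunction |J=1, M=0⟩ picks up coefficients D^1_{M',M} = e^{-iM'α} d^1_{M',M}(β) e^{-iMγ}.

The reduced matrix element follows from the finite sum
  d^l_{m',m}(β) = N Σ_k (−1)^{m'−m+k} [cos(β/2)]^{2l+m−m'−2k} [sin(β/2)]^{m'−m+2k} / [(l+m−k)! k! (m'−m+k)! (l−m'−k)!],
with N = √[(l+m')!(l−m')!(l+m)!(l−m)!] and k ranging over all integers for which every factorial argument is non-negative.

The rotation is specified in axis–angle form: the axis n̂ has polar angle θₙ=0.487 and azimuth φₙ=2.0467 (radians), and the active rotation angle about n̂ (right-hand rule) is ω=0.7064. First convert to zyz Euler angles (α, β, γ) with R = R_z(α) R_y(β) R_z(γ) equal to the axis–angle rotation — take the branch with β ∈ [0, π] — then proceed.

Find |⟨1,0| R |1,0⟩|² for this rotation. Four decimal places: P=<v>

P=0.8979

Axis–angle → zyz. n̂ = (sinθₙcosφₙ, sinθₙsinφₙ, cosθₙ) = (-0.214400, +0.415975, +0.883741), ω = 0.7064.
R = I cosω + sinω [n̂]ₓ + (1−cosω) n̂n̂ᵀ gives
  R = [+0.771703, -0.594977, +0.224669; +0.552294, +0.802110, +0.227135; -0.315349, -0.051198, +0.947594]
β = atan2(√(R₁₃²+R₂₃²), R₃₃) = 0.325179; α = atan2(R₂₃, R₁₃) mod 2π = 0.790858; γ = atan2(R₃₂, −R₃₁) mod 2π = 6.122236
Split into d^1_{0,0}(β=0.3252) × two z-phases.
With c≡cos(β/2)=0.986811 and s≡sin(β/2)=0.161874, N=[1·1·1·1]^{1/2}=1.000000
k∈{0,1} keeps every argument non-negative
  k=0: (−1)^0·1.0000/(1)·0.9868^2·0.1619^0 = +0.973797
  k=1: (−1)^1·1.0000/(1)·0.9868^0·0.1619^2 = -0.026203
d^1_{0,0}(0.3252) = +0.973797 -0.026203 = +0.947594
|D^1_{0,0}|² = |d^1_{0,0}(β)|² = (+0.947594)² = 0.897934 (the z-rotation phases have unit modulus)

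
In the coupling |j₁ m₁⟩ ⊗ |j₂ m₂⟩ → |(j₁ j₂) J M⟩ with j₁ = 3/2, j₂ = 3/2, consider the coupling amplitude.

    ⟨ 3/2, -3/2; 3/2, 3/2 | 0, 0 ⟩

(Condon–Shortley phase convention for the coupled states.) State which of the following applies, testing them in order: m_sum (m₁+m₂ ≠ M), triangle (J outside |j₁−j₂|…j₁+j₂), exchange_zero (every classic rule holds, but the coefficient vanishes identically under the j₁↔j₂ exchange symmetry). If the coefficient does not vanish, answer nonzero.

nonzero

m-sum: m₁+m₂ = -3/2+3/2 = 0, M = 0  ✓
triangle: |j₁−j₂| = 0 ≤ J = 0 ≤ j₁+j₂ = 3  ✓
exchange: j₁≠j₂ or m₁≠m₂ — the exchange symmetry imposes no constraint here
value check: CG = −√(1/4) = -0.500000 ≠ 0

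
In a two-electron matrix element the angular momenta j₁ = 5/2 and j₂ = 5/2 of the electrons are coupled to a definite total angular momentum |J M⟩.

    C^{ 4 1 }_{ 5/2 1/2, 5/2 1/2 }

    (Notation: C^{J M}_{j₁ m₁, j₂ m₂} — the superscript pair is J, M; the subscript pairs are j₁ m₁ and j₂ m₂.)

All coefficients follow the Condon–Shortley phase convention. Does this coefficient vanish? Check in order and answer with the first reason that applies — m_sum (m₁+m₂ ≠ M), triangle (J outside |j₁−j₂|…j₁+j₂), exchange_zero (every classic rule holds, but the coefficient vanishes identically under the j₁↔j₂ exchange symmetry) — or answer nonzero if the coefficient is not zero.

exchange_zero

m-sum: m₁+m₂ = 1/2+1/2 = 1, M = 1  ✓
triangle: |j₁−j₂| = 0 ≤ J = 4 ≤ j₁+j₂ = 5  ✓
exchange: j₁=j₂ and m₁=m₂, and (−1)^(j₁+j₂−J) = (−1)^1 = −1 forces ⟨j₁m₁;j₂m₂|JM⟩ = −⟨j₂m₂;j₁m₁|JM⟩ = −⟨j₁m₁;j₂m₂|JM⟩ ⇒ the coefficient vanishes identically
Racah sum check: Σ_k collapses to 0 ⇒ CG = 0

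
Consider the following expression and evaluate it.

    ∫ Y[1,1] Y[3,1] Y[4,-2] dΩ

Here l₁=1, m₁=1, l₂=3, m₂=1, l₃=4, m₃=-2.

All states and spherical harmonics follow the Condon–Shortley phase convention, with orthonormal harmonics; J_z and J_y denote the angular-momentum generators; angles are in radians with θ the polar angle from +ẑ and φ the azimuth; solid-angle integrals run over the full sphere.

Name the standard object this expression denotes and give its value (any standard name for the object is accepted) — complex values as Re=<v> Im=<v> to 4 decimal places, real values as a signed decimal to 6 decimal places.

Gaunt coefficient, +0.238414

This is a Gaunt coefficient — the integral of a triple product of spherical harmonics over the sphere.
Checks pass: Σm=0; 8 even; l₃=4∈[2,4].
(2·1+1)(2·3+1)(2·4+1) = 189
Δ: 0! 2! 6! / 9! → 1/252
sum: t=0:+1/36 = 1/36
3j²(1 3 4; 0 0 0) = Δ·Π!·Σ² = 4/63  (sign +1)
sum: t=0:+1/96 = 1/96
3j²(1 3 4; 1 1 -2) = Δ·Π!·Σ² = 5/84  (sign +1)
combine: 4πI² = 189·4/63·5/84 = 5/7
take √, sign +1: I = 0.23841361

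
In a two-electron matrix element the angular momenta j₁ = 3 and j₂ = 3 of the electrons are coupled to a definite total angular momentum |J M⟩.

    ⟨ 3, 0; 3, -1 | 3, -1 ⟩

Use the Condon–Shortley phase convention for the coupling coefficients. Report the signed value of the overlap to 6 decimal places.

triangle: 3!*3!*3!/10! = 216/3628800
(j±m)!: 3!*3!*2!*4!*2!*4! = 82944
prefactor² = (2J+1)*Δ*N² = 864/25
  k=0: +1/(0!*3!*3!*2!*0!*1!) = 1/72
  k=1: −1/(1!*2!*2!*1!*1!*2!) = -1/8
  k=2: +1/(2!*1!*1!*0!*2!*3!) = 1/24
Σ = -5/72  ⇒  CG² = 864/25*(-5/72)² = 1/6
CG = −√(1/6) = -0.408248

−√(1/6) ≈ -0.408248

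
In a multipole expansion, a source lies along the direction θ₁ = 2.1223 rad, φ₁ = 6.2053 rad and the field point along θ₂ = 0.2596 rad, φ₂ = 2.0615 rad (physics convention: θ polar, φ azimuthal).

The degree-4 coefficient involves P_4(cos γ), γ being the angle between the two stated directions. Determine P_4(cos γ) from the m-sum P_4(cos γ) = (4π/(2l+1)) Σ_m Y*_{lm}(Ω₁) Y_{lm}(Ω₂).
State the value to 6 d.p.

-0.421908

Summing Y*_{l m}(θ₁,φ₁)·Y_{l m}(θ₂,φ₂) over m ∈ [−4, 4]; prefactor 4π/(2·4+1) = 1.396263:
  m=-4: Y*=+0.221688-0.071390i  Y=-0.000734-0.001776i  product -0.000289-0.000341i
  m=-3: Y*=-0.394229+0.093828i  Y=+0.020362+0.002016i  product -0.008216+0.001116i
  m=-2: Y*=+0.220996-0.034706i  Y=-0.067863+0.101489i  product -0.011475+0.024784i
  m=-1: Y*=+0.226951-0.017712i  Y=-0.195729-0.366333i  product -0.050909-0.079673i
  m=+0: Y*=-0.274853-0.000000i  Y=+0.583544+0.000000i  product -0.160388-0.000000i
  m=+1: Y*=-0.226951-0.017712i  Y=+0.195729-0.366333i  product -0.050909+0.079673i
  m=+2: Y*=+0.220996+0.034706i  Y=-0.067863-0.101489i  product -0.011475-0.024784i
  m=+3: Y*=+0.394229+0.093828i  Y=-0.020362+0.002016i  product -0.008216-0.001116i
  m=+4: Y*=+0.221688+0.071390i  Y=-0.000734+0.001776i  product -0.000289+0.000341i
Accumulated sum -0.302169-0.000000i; after 4π/(2l+1) scaling, -0.421908-0.000000i ⇒ P_4 = -0.421908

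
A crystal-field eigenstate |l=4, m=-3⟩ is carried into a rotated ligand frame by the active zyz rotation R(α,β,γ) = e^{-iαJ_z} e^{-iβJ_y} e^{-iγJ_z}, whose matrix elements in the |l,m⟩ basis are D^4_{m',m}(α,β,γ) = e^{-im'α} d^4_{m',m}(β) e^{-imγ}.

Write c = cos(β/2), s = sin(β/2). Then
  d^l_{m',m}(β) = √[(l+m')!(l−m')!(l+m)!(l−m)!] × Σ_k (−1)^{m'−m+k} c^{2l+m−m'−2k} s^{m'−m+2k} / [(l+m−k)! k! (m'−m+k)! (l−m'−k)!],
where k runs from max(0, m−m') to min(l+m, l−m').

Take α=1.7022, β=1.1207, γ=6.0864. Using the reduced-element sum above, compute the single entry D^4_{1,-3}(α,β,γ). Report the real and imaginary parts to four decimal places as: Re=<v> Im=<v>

Re=-0.2742 Im=-0.3116

Split into d^4_{1,-3}(β=1.1207) × two z-phases.
c=cos(1.120700/2)=0.847069, s=sin(1.120700/2)=0.531483; N=√[120·6·1·5040]=1904.940944
The bounds max(0,m−m')=0 and min(l+m,l−m')=1 give 2 terms
  k=0: (−1)^4·1904.9409/(144)·0.8471^4·0.5315^4 = +0.543439
  k=1: (−1)^5·1904.9409/(240)·0.8471^2·0.5315^6 = -0.128364
d^4_{1,-3}(1.1207) = +0.543439 -0.128364 = +0.415075
Phases: e^{-i·(1)·1.7022}=-0.131026-0.991379i, e^{-i·(-3)·6.0864}=+0.830743-0.556657i ⇒ D=-0.274243-0.311574i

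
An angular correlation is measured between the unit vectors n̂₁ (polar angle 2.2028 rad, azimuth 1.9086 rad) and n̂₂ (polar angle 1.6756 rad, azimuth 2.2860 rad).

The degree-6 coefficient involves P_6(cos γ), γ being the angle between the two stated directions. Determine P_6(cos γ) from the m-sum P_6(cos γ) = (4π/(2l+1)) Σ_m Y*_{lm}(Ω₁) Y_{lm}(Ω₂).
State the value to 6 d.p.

-0.401694

Expand P_6 via completeness: Σ_{m} conj(Y_{6,m}) at Ω₁ times Y_{6,m} at Ω₂ —
  m=-6: (0.05869 - 0.11966j) × (0.19108 - 0.42655j) = -0.03983 - 0.04790j  (running Σ = -0.03983 - 0.04790j)
  m=-5: (0.33569 + 0.03987j) × (-0.07168 - 0.15449j) = -0.01790 - 0.05472j  (running Σ = -0.05773 - 0.10262j)
  m=-4: (0.09350 + 0.41896j) × (0.29498 + 0.08507j) = -0.00806 + 0.13154j  (running Σ = -0.06579 + 0.02892j)
  m=-3: (-0.14392 + 0.08971j) × (0.16200 - 0.10494j) = -0.01390 + 0.02963j  (running Σ = -0.07969 + 0.05855j)
  m=-2: (0.20889 + 0.16741j) × (-0.03637 + 0.25739j) = -0.05069 + 0.04768j  (running Σ = -0.13038 + 0.10623j)
  m=-1: (-0.09440 + 0.26875j) × (0.13142 + 0.15130j) = -0.05307 + 0.02104j  (running Σ = -0.18344 + 0.12727j)
  m=0: (0.19688 + 0.00000j) × (-0.24718 + 0.00000j) = -0.04867 + 0.00000j  (running Σ = -0.23211 + 0.12727j)
  m=1: (0.09440 + 0.26875j) × (-0.13142 + 0.15130j) = -0.05307 - 0.02104j  (running Σ = -0.28518 + 0.10623j)
  m=2: (0.20889 - 0.16741j) × (-0.03637 - 0.25739j) = -0.05069 - 0.04768j  (running Σ = -0.33587 + 0.05855j)
  m=3: (0.14392 + 0.08971j) × (-0.16200 - 0.10494j) = -0.01390 - 0.02963j  (running Σ = -0.34977 + 0.02892j)
  m=4: (0.09350 - 0.41896j) × (0.29498 - 0.08507j) = -0.00806 - 0.13154j  (running Σ = -0.35783 - 0.10262j)
  m=5: (-0.33569 + 0.03987j) × (0.07168 - 0.15449j) = -0.01790 + 0.05472j  (running Σ = -0.37573 - 0.04790j)
  m=6: (0.05869 + 0.11966j) × (0.19108 + 0.42655j) = -0.03983 + 0.04790j  (running Σ = -0.41555 - 0.00000j)
Σ over m = -0.41555 - 0.00000j; ×(4π/13) → -0.40169 - 0.00000j. Real part: -0.401694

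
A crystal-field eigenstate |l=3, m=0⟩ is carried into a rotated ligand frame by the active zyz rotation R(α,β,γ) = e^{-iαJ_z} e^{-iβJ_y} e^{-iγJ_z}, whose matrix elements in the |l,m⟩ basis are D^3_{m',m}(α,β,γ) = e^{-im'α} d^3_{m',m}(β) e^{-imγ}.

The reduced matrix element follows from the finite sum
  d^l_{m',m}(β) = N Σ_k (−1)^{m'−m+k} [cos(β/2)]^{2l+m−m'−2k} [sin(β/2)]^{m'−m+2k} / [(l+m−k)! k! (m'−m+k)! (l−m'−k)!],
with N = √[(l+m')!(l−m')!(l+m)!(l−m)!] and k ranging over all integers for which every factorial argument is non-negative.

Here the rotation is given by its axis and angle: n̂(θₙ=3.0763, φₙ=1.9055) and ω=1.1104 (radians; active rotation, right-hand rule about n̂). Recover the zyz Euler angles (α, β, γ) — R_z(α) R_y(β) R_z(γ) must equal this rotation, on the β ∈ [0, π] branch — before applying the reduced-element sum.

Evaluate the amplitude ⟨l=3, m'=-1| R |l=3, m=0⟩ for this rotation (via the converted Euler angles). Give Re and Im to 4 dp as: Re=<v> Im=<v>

Axis–angle → zyz. n̂ = (sinθₙcosφₙ, sinθₙsinφₙ, cosθₙ) = (-0.021433, +0.061626, -0.997869), ω = 1.1104.
R = I cosω + sinω [n̂]ₓ + (1−cosω) n̂n̂ᵀ gives
  R = [+0.444558, +0.893234, +0.067094; -0.894702, +0.446414, -0.014971; -0.043324, -0.053373, +0.997634]
β = atan2(√(R₁₃²+R₂₃²), R₃₃) = 0.068798; α = atan2(R₂₃, R₁₃) mod 2π = 6.063644; γ = atan2(R₃₂, −R₃₁) mod 2π = 5.394237
First d^3_{-1,0}(β=0.0688), then the phase factors e^{-i(-1)α} and e^{-i(0)γ}:
Half-angle: c=0.999408, s=0.034392. N=√(2·24·6·6)=41.569219
Admissible k: 1..3 (factorial args all ≥0)
  k=1: (−1)^0·41.5692/(12)·0.9994^5·0.0344^1 = +0.118786
  k=2: (−1)^1·41.5692/(4)·0.9994^3·0.0344^3 = -0.000422
  k=3: (−1)^2·41.5692/(12)·0.9994^1·0.0344^5 = +0.000000
d^3_{-1,0}(0.0688) = +0.118786 -0.000422 +0.000000 = +0.118364
Attach z-rotation phases: D = e^{-i(-1)(6.0636)}·(+0.118364)·e^{-i(0)(5.3942)} = +0.115523-0.025778i

Re=0.1155 Im=-0.0258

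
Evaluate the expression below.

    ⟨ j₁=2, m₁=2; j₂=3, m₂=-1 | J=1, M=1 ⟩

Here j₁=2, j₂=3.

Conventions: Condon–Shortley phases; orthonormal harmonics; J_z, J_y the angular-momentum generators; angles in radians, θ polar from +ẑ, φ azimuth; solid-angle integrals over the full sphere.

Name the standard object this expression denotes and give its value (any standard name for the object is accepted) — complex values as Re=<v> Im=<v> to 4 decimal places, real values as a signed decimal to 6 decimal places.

This is a Clebsch–Gordan (vector-coupling) coefficient.
triangle: 4!*0!*2!/7! = 48/5040
(j±m)!: 4!*0!*2!*4!*2!*0! = 2304
prefactor² = (2J+1)*Δ*N² = 2304/35
  k=0: +1/(0!*4!*0!*2!*0!*0!) = 1/48
Σ = 1/48  ⇒  CG² = 2304/35*(1/48)² = 1/35
CG = +√(1/35) = +0.169031

Clebsch–Gordan coefficient, +√(1/35) ≈ +0.169031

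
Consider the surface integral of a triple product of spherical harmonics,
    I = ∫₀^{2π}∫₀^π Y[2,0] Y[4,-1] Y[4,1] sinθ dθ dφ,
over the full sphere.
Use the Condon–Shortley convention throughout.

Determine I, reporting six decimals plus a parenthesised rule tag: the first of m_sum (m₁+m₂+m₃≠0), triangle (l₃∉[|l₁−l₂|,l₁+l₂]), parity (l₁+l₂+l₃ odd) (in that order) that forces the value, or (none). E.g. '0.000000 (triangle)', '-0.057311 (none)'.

Rules hold: Σm=0, L=10 even, 2≤4≤6.
N = 5·9·9 = 405
Δ = 2!·2!·6!/11! = 1/13860
Racah Σ t=0..2: t=0:+1/192 t=1:−1/36 t=2:+1/192 = -5/288
⇒ 3j(2 4 4; 0 0 0)² = 20/693, sgn -1
Racah Σ t=0..2: t=0:+1/144 t=1:−1/48 t=2:+1/480 = -17/1440
⇒ 3j(2 4 4; 0 -1 1)² = 289/13860, sgn +1
4πI² = N·(3j₀)²·(3jₘ)² = 1445/5929
I = -1·√(0.243717/4π) = -0.13926381
No selection rule forces the value: the integral is nonzero (none).

-0.139264 (none)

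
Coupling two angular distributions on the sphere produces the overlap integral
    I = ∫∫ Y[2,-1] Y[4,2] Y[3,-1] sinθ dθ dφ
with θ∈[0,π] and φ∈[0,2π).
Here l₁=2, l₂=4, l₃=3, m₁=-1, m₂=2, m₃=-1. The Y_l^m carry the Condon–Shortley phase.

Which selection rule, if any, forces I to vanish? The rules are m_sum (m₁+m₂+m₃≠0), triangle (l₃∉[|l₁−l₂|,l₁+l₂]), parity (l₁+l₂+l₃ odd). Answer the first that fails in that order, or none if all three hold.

parity

Σmᵢ = 0  ✓
l₃∈[|l₁−l₂|,l₁+l₂]=[2,6], have l₃=3  ✓
Σlᵢ = 9 ⇒ odd  ✗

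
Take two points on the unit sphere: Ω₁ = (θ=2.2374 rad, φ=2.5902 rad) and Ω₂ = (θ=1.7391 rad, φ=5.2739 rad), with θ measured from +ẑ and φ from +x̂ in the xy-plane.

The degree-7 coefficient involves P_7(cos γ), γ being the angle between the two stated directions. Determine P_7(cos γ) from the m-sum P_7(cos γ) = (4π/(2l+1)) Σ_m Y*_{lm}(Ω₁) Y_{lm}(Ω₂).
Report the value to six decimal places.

Expand P_7 via completeness: Σ_{m} conj(Y_{7,m}) at Ω₁ times Y_{7,m} at Ω₂ —
  m=-7: Y*=+0.069740-0.060940i  Y=+0.321203+0.318908i  product +0.041835+0.002667i
  m=-6: Y*=+0.268847-0.045254i  Y=-0.280346+0.064894i  product -0.072433+0.030133i
  m=-5: Y*=+0.404901+0.163900i  Y=-0.071170+0.205075i  product -0.062429+0.071371i
  m=-4: Y*=+0.202258+0.274638i  Y=-0.191290-0.238865i  product +0.026911-0.100848i
  m=-3: Y*=-0.005954-0.071236i  Y=-0.132778+0.015167i  product +0.001871+0.009368i
  m=-2: Y*=+0.165865-0.328143i  Y=+0.132633-0.276139i  product -0.068614-0.089324i
  m=-1: Y*=+0.075531-0.046453i  Y=-0.053387-0.084868i  product -0.007975-0.003930i
  m=+0: Y*=-0.342411-0.000000i  Y=+0.305373+0.000000i  product -0.104563-0.000000i
  m=+1: Y*=-0.075531-0.046453i  Y=+0.053387-0.084868i  product -0.007975+0.003930i
  m=+2: Y*=+0.165865+0.328143i  Y=+0.132633+0.276139i  product -0.068614+0.089324i
  m=+3: Y*=+0.005954-0.071236i  Y=+0.132778+0.015167i  product +0.001871-0.009368i
  m=+4: Y*=+0.202258-0.274638i  Y=-0.191290+0.238865i  product +0.026911+0.100848i
  m=+5: Y*=-0.404901+0.163900i  Y=+0.071170+0.205075i  product -0.062429-0.071371i
  m=+6: Y*=+0.268847+0.045254i  Y=-0.280346-0.064894i  product -0.072433-0.030133i
  m=+7: Y*=-0.069740-0.060940i  Y=-0.321203+0.318908i  product +0.041835-0.002667i
Total Σ_m = -0.386230+0.000000i. Multiply by 0.837758: -0.323567+0.000000i. P_7(cos γ) = -0.323567

-0.323567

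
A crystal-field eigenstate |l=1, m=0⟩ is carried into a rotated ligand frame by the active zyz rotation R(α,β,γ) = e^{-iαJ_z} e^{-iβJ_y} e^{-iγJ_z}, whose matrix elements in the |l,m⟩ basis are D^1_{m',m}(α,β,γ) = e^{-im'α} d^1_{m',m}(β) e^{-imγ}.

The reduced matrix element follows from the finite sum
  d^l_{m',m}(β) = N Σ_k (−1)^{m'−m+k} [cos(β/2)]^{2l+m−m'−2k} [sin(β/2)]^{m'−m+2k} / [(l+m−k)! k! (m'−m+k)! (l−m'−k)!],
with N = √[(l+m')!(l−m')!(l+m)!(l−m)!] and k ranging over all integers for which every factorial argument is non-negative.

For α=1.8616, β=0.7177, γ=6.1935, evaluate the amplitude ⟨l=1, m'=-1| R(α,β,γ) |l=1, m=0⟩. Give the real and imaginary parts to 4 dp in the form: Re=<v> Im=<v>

Re=-0.1333 Im=0.4455

First d^1_{-1,0}(β=0.7177), then the phase factors e^{-i(-1)α} and e^{-i(0)γ}:
Half-angle: c=0.936301, s=0.351198. N=√(1·2·1·1)=1.414214
Admissible k: 1..1 (factorial args all ≥0)
  k=1: (−1)^0·1.4142/(1)·0.9363^1·0.3512^1 = +0.465031
d^1_{-1,0}(0.7177) = +0.465031
D = (-0.286722+0.958014i)·(+0.465031)·(+1.000000+0.000000i) = -0.133335+0.445507i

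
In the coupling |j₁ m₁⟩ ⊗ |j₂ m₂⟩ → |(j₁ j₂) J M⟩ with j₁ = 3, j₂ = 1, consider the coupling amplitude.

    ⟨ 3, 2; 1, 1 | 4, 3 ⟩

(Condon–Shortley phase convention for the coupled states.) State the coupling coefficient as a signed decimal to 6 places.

triangle: 0!·6!·2!/9! = 1440/362880
(j±m)!: 5!·1!·2!·0!·7!·1! = 1209600
prefactor² = (2J+1)·Δ·N² = 43200
  k=0: +1/(0!·0!·1!·2!·5!·0!) = 1/240
Σ = 1/240  ⇒  CG² = 43200·(1/240)² = 3/4
CG = +√(3/4) = +0.866025

+√(3/4) = +0.866025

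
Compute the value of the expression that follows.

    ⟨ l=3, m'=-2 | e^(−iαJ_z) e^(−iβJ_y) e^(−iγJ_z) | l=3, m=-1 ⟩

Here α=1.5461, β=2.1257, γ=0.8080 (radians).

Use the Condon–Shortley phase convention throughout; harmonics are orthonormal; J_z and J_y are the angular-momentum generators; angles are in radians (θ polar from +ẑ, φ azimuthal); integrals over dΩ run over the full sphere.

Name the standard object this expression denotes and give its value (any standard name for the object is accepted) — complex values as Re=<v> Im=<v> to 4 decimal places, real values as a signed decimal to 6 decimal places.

This is a Wigner D-matrix element — the rotation-matrix element ⟨l m'| R(α,β,γ) |l m⟩ in the angular-momentum basis.
First d^3_{-2,-1}(β=2.1257), then the phase factors e^{-i(-2)α} and e^{-i(-1)γ}:
c=cos(2.125700/2)=0.486384, s=sin(2.125700/2)=0.873745; N=√[1·120·2·24]=75.894664
k: max(0,(-1)−(-2))=1 … min(3+(-1),3−(-2))=2
  k=1: (−1)^0·75.8947/(24)·0.4864^5·0.8737^1 = +0.075211
  k=2: (−1)^1·75.8947/(12)·0.4864^3·0.8737^3 = -0.485425
d^3_{-2,-1}(2.1257) = +0.075211 -0.485425 = -0.410214
Attach z-rotation phases: D = e^{-i(-2)(1.5461)}·(-0.410214)·e^{-i(-1)(0.8080)} = +0.297731+0.282191i

Wigner D-matrix element, Re=0.2977 Im=0.2822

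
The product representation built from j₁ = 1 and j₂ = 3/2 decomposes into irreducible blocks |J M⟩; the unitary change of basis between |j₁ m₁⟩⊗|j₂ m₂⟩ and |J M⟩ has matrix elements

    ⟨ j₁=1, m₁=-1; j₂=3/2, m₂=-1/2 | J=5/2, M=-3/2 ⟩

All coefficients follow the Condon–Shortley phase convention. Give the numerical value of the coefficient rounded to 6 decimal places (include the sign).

j₁+j₂−J=0  J+j₁−j₂=2  J−j₁+j₂=3  j₁+j₂+J+1=6
(j₁±m₁, j₂±m₂, J±M) = (0,2,1,2,1,4)
P² = 48/5
sum k=0..0:
  [0] +1/4 = 1/4
S = 1/4
C² = P²·S² = 3/5 ; C = +0.774597

+√(3/5) = +0.774597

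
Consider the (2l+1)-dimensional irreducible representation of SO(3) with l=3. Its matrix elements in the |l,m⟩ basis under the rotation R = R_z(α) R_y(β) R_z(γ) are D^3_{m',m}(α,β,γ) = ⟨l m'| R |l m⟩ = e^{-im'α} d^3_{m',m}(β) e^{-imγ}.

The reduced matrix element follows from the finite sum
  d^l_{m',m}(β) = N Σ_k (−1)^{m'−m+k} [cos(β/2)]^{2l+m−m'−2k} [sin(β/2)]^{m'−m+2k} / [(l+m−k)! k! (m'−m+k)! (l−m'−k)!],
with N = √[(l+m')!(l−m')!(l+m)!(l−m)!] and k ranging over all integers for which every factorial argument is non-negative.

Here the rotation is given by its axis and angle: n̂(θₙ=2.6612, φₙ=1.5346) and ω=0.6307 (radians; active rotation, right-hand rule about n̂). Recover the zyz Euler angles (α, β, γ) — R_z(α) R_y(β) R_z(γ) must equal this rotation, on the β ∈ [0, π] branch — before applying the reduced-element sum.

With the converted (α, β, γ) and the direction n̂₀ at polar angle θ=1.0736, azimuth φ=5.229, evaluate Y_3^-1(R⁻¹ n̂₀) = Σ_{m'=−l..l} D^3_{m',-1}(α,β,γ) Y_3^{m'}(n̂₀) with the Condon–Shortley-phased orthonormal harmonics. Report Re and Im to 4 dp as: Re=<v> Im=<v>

Axis–angle → zyz. n̂ = (sinθₙcosφₙ, sinθₙsinφₙ, cosθₙ) = (+0.016724, +0.461825, -0.886814), ω = 0.6307.
R = I cosω + sinω [n̂]ₓ + (1−cosω) n̂n̂ᵀ gives
  R = [+0.807669, +0.524449, +0.269490; -0.521477, +0.848647, -0.088654; -0.275196, -0.068930, +0.958914]
β = atan2(√(R₁₃²+R₂₃²), R₃₃) = 0.287648; α = atan2(R₂₃, R₁₃) mod 2π = 5.965367; γ = atan2(R₃₂, −R₃₁) mod 2π = 6.037760
Need the full column D^3_{m',-1} for m'=−3..3 at α=5.9654, β=0.2876, γ=6.0378.
cos(β/2)=0.989675, sin(β/2)=0.143328
d^3_{-3,-1}: single k=2 term ⇒ +0.076328;  D = +0.027738-0.071109i
d^3_{-2,-1}: k∈[1..2] ⇒ +0.430324 -0.018051 = +0.412273;  D = +0.262343-0.318034i
d^3_{-1,-1}: k∈[0..2] ⇒ +0.939628 -0.157661 +0.002480 = +0.784447;  D = +0.663272-0.418841i
d^3_{0,-1}: k∈[0..2] ⇒ -0.471397 +0.029661 -0.000207 = -0.441943;  D = -0.428700+0.107378i
d^3_{1,-1}: k∈[0..2] ⇒ +0.118246 -0.003307 +0.000009 = +0.114948;  D = +0.114647+0.008314i
d^3_{2,-1}: k∈[0..1] ⇒ -0.018051 +0.000189 = -0.017862;  D = -0.016519-0.006794i
d^3_{3,-1}: single k=0 term ⇒ +0.001601;  D = +0.001216+0.001041i
Y_3^{m'}(θ=1.0736,φ=5.229) and Σ D·Y over m':
  (+0.0277-0.0711i)·(-0.2832-0.0059i)  (+0.2623-0.3180i)·(-0.1928+0.3234i)  (+0.6633-0.4188i)·(+0.0193+0.0340i)  (-0.4287+0.1074i)·(-0.3315+0.0000i)  (+0.1146+0.0083i)·(-0.0193+0.0340i)  (-0.0165-0.0068i)·(-0.1928-0.3234i)  (+0.0012+0.0010i)·(+0.2832-0.0059i)
Y_3^-1(R⁻¹ n̂) = +0.211982+0.155668i

Re=0.2120 Im=0.1557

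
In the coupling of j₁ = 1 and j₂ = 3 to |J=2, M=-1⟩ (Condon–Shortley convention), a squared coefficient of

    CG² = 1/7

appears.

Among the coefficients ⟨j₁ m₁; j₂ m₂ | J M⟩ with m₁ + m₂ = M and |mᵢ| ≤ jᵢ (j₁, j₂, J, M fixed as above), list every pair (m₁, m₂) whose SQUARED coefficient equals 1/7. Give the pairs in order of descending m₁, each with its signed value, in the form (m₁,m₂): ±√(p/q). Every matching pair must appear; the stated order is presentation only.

Admissible pairs with m₁+m₂ = M = -1: (-1,0), (0,-1), (1,-2)
  (m₁,m₂)=(1,-2): CG² = 10/21, CG = +√(10/21)
  (m₁,m₂)=(0,-1): CG² = 8/21, CG = −√(8/21)
  (m₁,m₂)=(-1,0): CG² = 1/7, CG = +√(1/7)   ← matches the target
Pairs with CG² = 1/7: (-1,0): +√(1/7)

(-1,0): +√(1/7)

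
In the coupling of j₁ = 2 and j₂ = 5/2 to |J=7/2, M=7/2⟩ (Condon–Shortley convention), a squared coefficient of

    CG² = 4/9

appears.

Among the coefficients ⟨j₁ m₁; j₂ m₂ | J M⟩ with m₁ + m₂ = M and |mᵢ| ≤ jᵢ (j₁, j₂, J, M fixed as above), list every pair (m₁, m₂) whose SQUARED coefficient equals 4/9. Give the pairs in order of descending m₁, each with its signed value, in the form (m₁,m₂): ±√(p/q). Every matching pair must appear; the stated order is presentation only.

(2,3/2): +√(4/9)

Admissible pairs with m₁+m₂ = M = 7/2: (1,5/2), (2,3/2)
  (m₁,m₂)=(2,3/2): CG² = 4/9, CG = +√(4/9)   ← matches the target
  (m₁,m₂)=(1,5/2): CG² = 5/9, CG = −√(5/9)
Pairs with CG² = 4/9: (2,3/2): +√(4/9)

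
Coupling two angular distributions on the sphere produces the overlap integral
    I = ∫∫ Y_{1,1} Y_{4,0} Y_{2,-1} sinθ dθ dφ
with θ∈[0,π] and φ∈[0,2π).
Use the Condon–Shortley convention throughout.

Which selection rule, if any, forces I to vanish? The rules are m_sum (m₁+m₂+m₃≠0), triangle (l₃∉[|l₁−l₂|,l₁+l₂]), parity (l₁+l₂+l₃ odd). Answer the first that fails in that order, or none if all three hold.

triangle

m₁+m₂+m₃ = 1 + 0 − 1 = 0  ✓
triangle: need |l₁−l₂| ≤ l₃ ≤ l₁+l₂ = [3,5]; l₃=2 is outside  ✗
parity: l₁+l₂+l₃ = 7 is odd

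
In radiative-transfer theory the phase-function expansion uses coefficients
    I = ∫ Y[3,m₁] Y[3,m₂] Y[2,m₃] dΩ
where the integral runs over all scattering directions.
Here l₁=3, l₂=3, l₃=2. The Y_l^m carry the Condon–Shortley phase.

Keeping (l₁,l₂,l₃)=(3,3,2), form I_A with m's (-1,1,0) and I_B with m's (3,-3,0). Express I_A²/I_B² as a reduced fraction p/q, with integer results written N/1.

9/25

Shared (l₁,l₂,l₃)=(3,3,2): N and (l;000)² cancel in I_A²/I_B².
A: Δ = 4!·2!·2!/9! = 1/3780; Racah Σ t=2..4: t=2:+1/16 t=3:−1/6 t=4:+1/96 = -3/32; ⇒ 3j(3 3 2; -1 1 0)² = 3/140, sgn -1
B: Δ = 4!·2!·2!/9! = 1/3780; Racah Σ t=0..0: t=0:+1/96 = 1/96; ⇒ 3j(3 3 2; 3 -3 0)² = 5/84, sgn +1
I_A²/I_B² = (3/140)/(5/84) = 9/25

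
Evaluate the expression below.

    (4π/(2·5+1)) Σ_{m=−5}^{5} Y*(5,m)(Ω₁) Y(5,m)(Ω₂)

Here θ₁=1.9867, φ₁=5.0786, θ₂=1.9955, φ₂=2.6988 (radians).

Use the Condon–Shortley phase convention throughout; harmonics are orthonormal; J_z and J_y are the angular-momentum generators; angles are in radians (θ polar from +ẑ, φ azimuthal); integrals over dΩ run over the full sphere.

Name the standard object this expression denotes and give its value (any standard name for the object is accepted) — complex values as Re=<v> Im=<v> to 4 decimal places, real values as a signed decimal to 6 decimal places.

This sum is the spherical-harmonic addition theorem: it equals the Legendre polynomial P_l(cos γ) of the angle γ between the two directions.
Summing Y*_{l m}(θ₁,φ₁)·Y_{l m}(θ₂,φ₂) over m ∈ [−5, 5]; prefactor 4π/(2·5+1) = 1.142397:
  term(m=-5) = (0.068060, -0.053630)   from Y*(Ω₁)=(0.287263, 0.076498), Y(Ω₂)=(0.174813, -0.233247)
  term(m=-4) = (-0.172301, -0.016318)   from Y*(Ω₁)=(-0.043909, -0.412868), Y(Ω₂)=(0.082967, -0.408503)
  term(m=-3) = (0.011248, 0.012966)   from Y*(Ω₁)=(-0.110618, 0.056491), Y(Ω₂)=(-0.033173, -0.134152)
  term(m=-2) = (0.003925, -0.083078)   from Y*(Ω₁)=(-0.217403, -0.195508), Y(Ω₂)=(0.180015, 0.220251)
  term(m=-1) = (-0.034644, 0.033045)   from Y*(Ω₁)=(-0.076132, 0.198514), Y(Ω₂)=(0.203466, 0.096483)
  term(m=+0) = (0.058974, 0.000000)   from Y*(Ω₁)=(-0.248180, -0.000000), Y(Ω₂)=(-0.237627, 0.000000)
  term(m=+1) = (-0.034644, -0.033045)   from Y*(Ω₁)=(0.076132, 0.198514), Y(Ω₂)=(-0.203466, 0.096483)
  term(m=+2) = (0.003925, 0.083078)   from Y*(Ω₁)=(-0.217403, 0.195508), Y(Ω₂)=(0.180015, -0.220251)
  term(m=+3) = (0.011248, -0.012966)   from Y*(Ω₁)=(0.110618, 0.056491), Y(Ω₂)=(0.033173, -0.134152)
  term(m=+4) = (-0.172301, 0.016318)   from Y*(Ω₁)=(-0.043909, 0.412868), Y(Ω₂)=(0.082967, 0.408503)
  term(m=+5) = (0.068060, 0.053630)   from Y*(Ω₁)=(-0.287263, 0.076498), Y(Ω₂)=(-0.174813, -0.233247)
Total Σ_m = (-0.188448, -0.000000). Multiply by 1.142397: (-0.215282, -0.000000). P_5(cos γ) = -0.215282

Legendre polynomial (addition theorem), -0.215282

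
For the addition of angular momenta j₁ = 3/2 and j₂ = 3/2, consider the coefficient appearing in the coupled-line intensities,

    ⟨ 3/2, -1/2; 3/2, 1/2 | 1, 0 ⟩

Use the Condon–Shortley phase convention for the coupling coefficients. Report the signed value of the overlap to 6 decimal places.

√[3·2!1!1!/5! · 1!2!2!1!1!1!] = √(1/5)
  +(−1)^1/∏(1,1,1,1,0,0)! = -1  (running -1)
  +(−1)^2/∏(2,0,0,0,1,1)! = 1/2  (running -1/2)
⟨..|..⟩ = √(1/5)·(-1/2) = -0.223607

−√(1/20) ≈ -0.223607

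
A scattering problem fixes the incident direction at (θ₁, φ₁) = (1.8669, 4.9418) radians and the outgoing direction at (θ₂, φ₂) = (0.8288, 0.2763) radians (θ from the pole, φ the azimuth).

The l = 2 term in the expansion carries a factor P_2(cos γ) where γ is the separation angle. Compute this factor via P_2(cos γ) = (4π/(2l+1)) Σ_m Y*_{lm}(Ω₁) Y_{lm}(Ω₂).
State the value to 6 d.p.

-0.420491

Summing Y*_{l m}(θ₁,φ₁)·Y_{l m}(θ₂,φ₂) over m ∈ [−2, 2]; prefactor 4π/(2·2+1) = 2.513274:
  term(m=-2) = -0.07384 + 0.00695j   from Y*(Ω₁)=-0.31684 - 0.15651j, Y(Ω₂)=0.17864 - 0.11017j
  term(m=-1) = 0.00389 + 0.08288j   from Y*(Ω₁)=-0.04903 + 0.20997j, Y(Ω₂)=0.37022 - 0.10498j
  term(m=+0) = -0.02740 + 0.00000j   from Y*(Ω₁)=-0.23483 + 0.00000j, Y(Ω₂)=0.11668 + 0.00000j
  term(m=+1) = 0.00389 - 0.08288j   from Y*(Ω₁)=0.04903 + 0.20997j, Y(Ω₂)=-0.37022 - 0.10498j
  term(m=+2) = -0.07384 - 0.00695j   from Y*(Ω₁)=-0.31684 + 0.15651j, Y(Ω₂)=0.17864 + 0.11017j
Accumulated sum -0.16731 + 0.00000j; after 4π/(2l+1) scaling, -0.42049 + 0.00000j ⇒ P_2 = -0.420491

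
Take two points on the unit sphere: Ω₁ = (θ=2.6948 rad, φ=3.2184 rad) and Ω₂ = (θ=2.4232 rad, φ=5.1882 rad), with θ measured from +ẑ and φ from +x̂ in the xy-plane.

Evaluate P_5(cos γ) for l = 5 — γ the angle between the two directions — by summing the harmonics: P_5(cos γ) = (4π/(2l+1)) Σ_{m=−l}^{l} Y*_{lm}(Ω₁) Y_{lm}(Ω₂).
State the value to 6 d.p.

Term-by-term m-sum for l=5 (normalisation 4π/11 = 1.142397):
  [-5]  conj(Y_{5,-5})(Ω₁) = (-0.006480, -0.002619) ; Y_{5,-5}(Ω₂) = (0.039598, -0.041451) ; Δ = (-0.000365, 0.000165)
  [-4]  conj(Y_{5,-4})(Ω₁) = (-0.043972, -0.013951) ; Y_{5,-4}(Ω₂) = (0.067674, 0.196006) ; Δ = (-0.000241, -0.009563)
  [-3]  conj(Y_{5,-3})(Ω₁) = (-0.171694, -0.040277) ; Y_{5,-3}(Ω₂) = (-0.400376, -0.057796) ; Δ = (0.066414, 0.026049)
  [-2]  conj(Y_{5,-2})(Ω₁) = (-0.406028, -0.062867) ; Y_{5,-2}(Ω₂) = (0.224681, -0.315270) ; Δ = (-0.111047, 0.113883)
  [-1]  conj(Y_{5,-1})(Ω₁) = (-0.483559, -0.037214) ; Y_{5,-1}(Ω₂) = (-0.018215, -0.035349) ; Δ = (0.007493, 0.017771)
  [+0]  conj(Y_{5,0})(Ω₁) = (0.027302, -0.000000) ; Y_{5,0}(Ω₂) = (0.390621, 0.000000) ; Δ = (0.010665, 0.000000)
  [+1]  conj(Y_{5,1})(Ω₁) = (0.483559, -0.037214) ; Y_{5,1}(Ω₂) = (0.018215, -0.035349) ; Δ = (0.007493, -0.017771)
  [+2]  conj(Y_{5,2})(Ω₁) = (-0.406028, 0.062867) ; Y_{5,2}(Ω₂) = (0.224681, 0.315270) ; Δ = (-0.111047, -0.113883)
  [+3]  conj(Y_{5,3})(Ω₁) = (0.171694, -0.040277) ; Y_{5,3}(Ω₂) = (0.400376, -0.057796) ; Δ = (0.066414, -0.026049)
  [+4]  conj(Y_{5,4})(Ω₁) = (-0.043972, 0.013951) ; Y_{5,4}(Ω₂) = (0.067674, -0.196006) ; Δ = (-0.000241, 0.009563)
  [+5]  conj(Y_{5,5})(Ω₁) = (0.006480, -0.002619) ; Y_{5,5}(Ω₂) = (-0.039598, -0.041451) ; Δ = (-0.000365, -0.000165)
Total Σ_m = (-0.064828, 0.000000). Multiply by 1.142397: (-0.074060, 0.000000). P_5(cos γ) = -0.074060

-0.074060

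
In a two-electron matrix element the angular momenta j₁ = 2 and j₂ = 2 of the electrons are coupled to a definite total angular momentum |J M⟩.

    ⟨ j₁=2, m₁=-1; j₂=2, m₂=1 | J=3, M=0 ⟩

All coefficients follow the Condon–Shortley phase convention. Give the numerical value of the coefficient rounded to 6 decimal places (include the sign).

−√(2/5) = -0.632456

triangle: 1!×3!×3!/8! = 36/40320
(j±m)!: 1!×3!×3!×1!×3!×3! = 1296
prefactor² = (2J+1)×Δ×N² = 81/10
  k=0: +1/(0!×1!×3!×3!×0!×0!) = 1/36
  k=1: −1/(1!×0!×2!×2!×1!×1!) = -1/4
Σ = -2/9  ⇒  CG² = 81/10×(-2/9)² = 2/5
CG = −√(2/5) = -0.632456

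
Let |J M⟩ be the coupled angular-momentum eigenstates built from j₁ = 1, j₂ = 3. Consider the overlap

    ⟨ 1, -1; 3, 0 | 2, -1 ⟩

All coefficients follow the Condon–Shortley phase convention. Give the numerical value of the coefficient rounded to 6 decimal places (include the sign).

triangle: 2!·0!·4!/7! = 48/5040
(j±m)!: 0!·2!·3!·3!·1!·3! = 432
prefactor² = (2J+1)·Δ·N² = 144/7
  k=2: +1/(2!·0!·0!·1!·0!·3!) = 1/12
Σ = 1/12  ⇒  CG² = 144/7·(1/12)² = 1/7
CG = +√(1/7) = +0.377964

+0.377964  (= +√(1/7))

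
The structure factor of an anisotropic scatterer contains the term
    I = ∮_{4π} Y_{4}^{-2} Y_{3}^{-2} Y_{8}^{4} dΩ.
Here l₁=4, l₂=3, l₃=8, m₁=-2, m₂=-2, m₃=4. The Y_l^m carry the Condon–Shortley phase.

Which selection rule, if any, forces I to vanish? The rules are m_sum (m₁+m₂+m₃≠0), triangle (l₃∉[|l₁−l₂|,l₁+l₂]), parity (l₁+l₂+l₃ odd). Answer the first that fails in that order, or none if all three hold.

Σmᵢ = 0  ✓
l₃∈[|l₁−l₂|,l₁+l₂]=[1,7] required, l₃=8 fails  ✗
Σlᵢ = 15 ⇒ odd

triangle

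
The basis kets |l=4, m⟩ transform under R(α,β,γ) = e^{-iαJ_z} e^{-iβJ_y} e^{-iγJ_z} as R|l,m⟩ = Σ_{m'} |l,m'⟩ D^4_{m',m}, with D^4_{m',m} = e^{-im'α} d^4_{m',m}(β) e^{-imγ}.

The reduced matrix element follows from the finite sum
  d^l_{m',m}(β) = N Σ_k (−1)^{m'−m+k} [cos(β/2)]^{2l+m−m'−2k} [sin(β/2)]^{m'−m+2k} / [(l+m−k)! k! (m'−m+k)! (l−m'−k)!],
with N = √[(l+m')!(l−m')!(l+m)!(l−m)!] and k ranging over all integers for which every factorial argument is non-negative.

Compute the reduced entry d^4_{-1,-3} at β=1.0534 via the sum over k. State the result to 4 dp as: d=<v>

d=0.3653

d^4_{-1,-3}(β=1.0534) via the finite sum:
c=cos(1.053400/2)=0.864471, s=sin(1.053400/2)=0.502683; N=√[6·120·1·5040]=1904.940944
k: max(0,(-3)−(-1))=0 … min(4+(-3),4−(-1))=1
  k=0: (−1)^2·1904.9409/(240)·0.8645^6·0.5027^2 = +0.837068
  k=1: (−1)^3·1904.9409/(144)·0.8645^4·0.5027^4 = -0.471735
d^4_{-1,-3}(1.0534) = +0.837068 -0.471735 = +0.365333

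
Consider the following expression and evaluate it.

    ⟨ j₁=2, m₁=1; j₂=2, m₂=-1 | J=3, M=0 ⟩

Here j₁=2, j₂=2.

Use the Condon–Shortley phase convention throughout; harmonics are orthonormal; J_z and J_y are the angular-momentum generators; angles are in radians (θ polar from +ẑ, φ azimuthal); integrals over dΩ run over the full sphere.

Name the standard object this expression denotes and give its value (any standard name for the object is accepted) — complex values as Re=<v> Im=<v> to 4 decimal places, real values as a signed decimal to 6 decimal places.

This is a Clebsch–Gordan (vector-coupling) coefficient.
triangle: 1!·3!·3!/8! = 36/40320
(j±m)!: 3!·1!·1!·3!·3!·3! = 1296
prefactor² = (2J+1)·Δ·N² = 81/10
  k=0: +1/(0!·1!·1!·1!·2!·2!) = 1/4
  k=1: −1/(1!·0!·0!·0!·3!·3!) = -1/36
Σ = 2/9  ⇒  CG² = 81/10·(2/9)² = 2/5
CG = +√(2/5) = +0.632456

Clebsch–Gordan coefficient, +√(2/5) ≈ +0.632456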